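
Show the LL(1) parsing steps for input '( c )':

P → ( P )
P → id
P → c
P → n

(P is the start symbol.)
Stack is shown with the top on the left.

Stack    Input    Action
------------------------
P $      ( c ) $  output P → ( P )
( P ) $  ( c ) $  match '('
P ) $    c ) $    output P → c
c ) $    c ) $    match 'c'
) $      ) $      match ')'
$        $        accept

The string is accepted.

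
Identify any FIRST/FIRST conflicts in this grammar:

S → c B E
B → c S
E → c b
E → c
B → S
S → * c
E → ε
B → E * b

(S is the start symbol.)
Yes. B → c S / B → S on { 'c' }; B → c S / B → E '*' b on { 'c' }; B → S / B → E '*' b on { '*', 'c' }; E → c b / E → c on { 'c' }

A FIRST/FIRST conflict occurs when two productions N → α and N → β for the same non-terminal have FIRST(α) ∩ FIRST(β) ≠ ∅ (with ε ∈ FIRST of a nullable right-hand side, so two nullable alternatives also conflict).

FIRST sets of the non-terminals at (or reachable through a nullable prefix from) the front of some alternative:
  FIRST(S) = { '*', 'c' }
  FIRST(E) = { 'c', ε }

Productions for S:
  S → c B E: FIRST = { 'c' }
  S → * c: FIRST = { '*' }
Productions for B:
  B → c S: FIRST = { 'c' }
  B → S: FIRST = { '*', 'c' }
  B → E * b: FIRST = { '*', 'c' }
Productions for E:
  E → c b: FIRST = { 'c' }
  E → c: FIRST = { 'c' }
  E → ε: FIRST = { ε }

Conflict for B: B → c S and B → S
  Overlap: { 'c' }
Conflict for B: B → c S and B → E * b
  Overlap: { 'c' }
Conflict for B: B → S and B → E * b
  Overlap: { '*', 'c' }
Conflict for E: E → c b and E → c
  Overlap: { 'c' }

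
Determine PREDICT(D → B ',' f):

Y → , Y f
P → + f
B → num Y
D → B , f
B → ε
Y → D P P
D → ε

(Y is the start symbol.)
PREDICT(D → B ',' f) = (FIRST(RHS) \ {ε}) ∪ (FOLLOW(D) if ε ∈ FIRST(RHS), i.e. RHS ⇒* ε)
FIRST(B) = { 'num', ε }
FIRST(B ',' f) = { ',', 'num' }
ε ∉ FIRST(B ',' f), so FOLLOW(D) is not added.
PREDICT(D → B ',' f) = { ',', 'num' }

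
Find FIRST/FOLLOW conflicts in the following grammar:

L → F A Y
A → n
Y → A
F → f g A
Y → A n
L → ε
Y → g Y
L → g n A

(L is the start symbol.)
No FIRST/FOLLOW conflicts.

A FIRST/FOLLOW conflict occurs when a non-terminal N has a nullable alternative N → β (β ⇒* ε) and another alternative N → α with FIRST(α) ∩ FOLLOW(N) ≠ ∅: on such a lookahead the parser cannot decide between expanding α and letting N vanish via β.

Nullable non-terminals: L.
FIRST sets used below: FIRST(F) = { 'f' }

L: nullable alternative(s) L → ε; FOLLOW(L) = { $ }
  L → F A Y: FIRST \ {ε} = { 'f' } — disjoint from FOLLOW(L)
  L → ε: FIRST \ {ε} = { } — this is the only nullable alternative, skip
  L → g n A: FIRST \ {ε} = { 'g' } — disjoint from FOLLOW(L)

A, F, Y have no nullable alternative, so no FIRST/FOLLOW check is needed there.

No FIRST/FOLLOW conflicts found.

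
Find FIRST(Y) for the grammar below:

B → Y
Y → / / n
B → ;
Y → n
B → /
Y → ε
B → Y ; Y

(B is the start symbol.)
To compute FIRST(Y), examine every production with Y on the left-hand side, reading each right-hand side left to right until a non-nullable symbol is reached.

From Y → / / n:
  - '/' is a terminal: add '/' and stop
From Y → n:
  - n is a terminal: add 'n' and stop
From Y → ε:
  - ε-production, so ε ∈ FIRST(Y)

Collecting: FIRST(Y) = { '/', 'n', ε }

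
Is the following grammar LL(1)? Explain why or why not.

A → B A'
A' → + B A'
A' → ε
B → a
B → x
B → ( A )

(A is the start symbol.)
Yes, the grammar is LL(1).

Relevant sets:
  FOLLOW(A') = { $, ')' }

For A':
  PREDICT(A' → '+' B A') = { '+' }
  PREDICT(A' → ε) = { $, ')' }
For B:
  PREDICT(B → a) = { 'a' }
  PREDICT(B → x) = { 'x' }
  PREDICT(B → '(' A ')') = { '(' }
A has a single production, so nothing to check there.

All predict sets are disjoint. The grammar IS LL(1).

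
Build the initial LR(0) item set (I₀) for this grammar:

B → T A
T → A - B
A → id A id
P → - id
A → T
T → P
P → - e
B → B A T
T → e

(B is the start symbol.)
First, augment the grammar with B' → B
I₀ = CLOSURE({ [B' → . B] }):
  [B' → . B] has the dot before B: add [B → . T A], [B → . B A T]
  [B → . T A] has the dot before T: add [T → . A - B], [T → . P], [T → . e]
  [T → . A - B] has the dot before A: add [A → . id A id], [A → . T]
  [T → . P] has the dot before P: add [P → . - id], [P → . - e]
No further items can be added.

I₀ = { [A → . T], [A → . id A id], [B → . B A T], [B → . T A], [B' → . B], [P → . - e], [P → . - id], [T → . A - B], [T → . P], [T → . e] }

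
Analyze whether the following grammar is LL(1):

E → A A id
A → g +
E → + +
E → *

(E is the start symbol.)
Relevant sets:
  FIRST(A) = { 'g' }

For E:
  PREDICT(E → A A id) = { 'g' }
  PREDICT(E → '+' '+') = { '+' }
  PREDICT(E → '*') = { '*' }
A has a single production, so nothing to check there.

All predict sets are disjoint. The grammar IS LL(1).

Answer: Yes, the grammar is LL(1).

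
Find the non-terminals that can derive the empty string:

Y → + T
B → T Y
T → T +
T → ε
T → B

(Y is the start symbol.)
A non-terminal is nullable if it can derive ε (the empty string): either it has an ε-production, or it has a production whose right-hand side consists entirely of nullable non-terminals.

ε-productions: T → ε
So T is immediately nullable.
No further non-terminal can be added: every production for the remaining non-terminals contains a terminal or a non-nullable non-terminal.
Nullable = { 'T' }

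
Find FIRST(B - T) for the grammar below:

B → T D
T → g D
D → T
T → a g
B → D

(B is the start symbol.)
FIRST sets of the non-terminals involved (from the grammar, by fixed-point iteration):
  FIRST(B) = { 'a', 'g' }

To compute FIRST(B - T), process the symbols left to right:
Symbol B is a non-terminal. Add FIRST(B) \ {ε} = { 'a', 'g' }
B is not nullable (ε ∉ FIRST(B)), so stop here.
FIRST(B - T) = { 'a', 'g' }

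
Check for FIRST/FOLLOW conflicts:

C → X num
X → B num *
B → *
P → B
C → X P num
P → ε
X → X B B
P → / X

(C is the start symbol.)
A FIRST/FOLLOW conflict occurs when a non-terminal N has a nullable alternative N → β (β ⇒* ε) and another alternative N → α with FIRST(α) ∩ FOLLOW(N) ≠ ∅: on such a lookahead the parser cannot decide between expanding α and letting N vanish via β.

Nullable non-terminals: P.
FIRST sets used below: FIRST(B) = { '*' }

P: nullable alternative(s) P → ε; FOLLOW(P) = { 'num' }
  P → B: FIRST \ {ε} = { '*' } — disjoint from FOLLOW(P)
  P → ε: FIRST \ {ε} = { } — this is the only nullable alternative, skip
  P → / X: FIRST \ {ε} = { '/' } — disjoint from FOLLOW(P)

B, C, X have no nullable alternative, so no FIRST/FOLLOW check is needed there.

No FIRST/FOLLOW conflicts found.

Answer: No FIRST/FOLLOW conflicts.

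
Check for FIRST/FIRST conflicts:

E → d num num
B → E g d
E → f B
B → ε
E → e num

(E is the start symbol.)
A FIRST/FIRST conflict occurs when two productions N → α and N → β for the same non-terminal have FIRST(α) ∩ FIRST(β) ≠ ∅ (with ε ∈ FIRST of a nullable right-hand side, so two nullable alternatives also conflict).

FIRST sets of the non-terminals at (or reachable through a nullable prefix from) the front of some alternative:
  FIRST(E) = { 'd', 'e', 'f' }

Productions for E:
  E → d num num: FIRST = { 'd' }
  E → f B: FIRST = { 'f' }
  E → e num: FIRST = { 'e' }
Productions for B:
  B → E g d: FIRST = { 'd', 'e', 'f' }
  B → ε: FIRST = { ε }

All alternatives of each non-terminal have pairwise disjoint FIRST sets.

Answer: No FIRST/FIRST conflicts.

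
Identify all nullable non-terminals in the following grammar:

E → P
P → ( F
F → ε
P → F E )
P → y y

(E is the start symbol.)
ε-productions: F → ε
So F is immediately nullable.
No further non-terminal can be added: every production for the remaining non-terminals contains a terminal or a non-nullable non-terminal.
Nullable = { 'F' }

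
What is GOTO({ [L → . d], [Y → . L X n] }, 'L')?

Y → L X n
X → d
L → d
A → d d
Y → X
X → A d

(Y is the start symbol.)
GOTO(I, 'L') = CLOSURE({ [A → αX.β] : [A → α.Xβ] ∈ I, X = 'L' })

Items with dot before 'L', with the dot advanced:
  [Y → . L X n] → [Y → L . X n]
Closure of the advanced items:
  [Y → L . X n] has the dot before X: add [X → . d], [X → . A d]
  [X → . A d] has the dot before A: add [A → . d d]

GOTO = { [A → . d d], [X → . A d], [X → . d], [Y → L . X n] }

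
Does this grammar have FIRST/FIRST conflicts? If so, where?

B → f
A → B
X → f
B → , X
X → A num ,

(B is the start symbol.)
Yes. X → f / X → A num ',' on { 'f' }

FIRST sets of the non-terminals at (or reachable through a nullable prefix from) the front of some alternative:
  FIRST(A) = { ',', 'f' }

Productions for B:
  B → f: FIRST = { 'f' }
  B → , X: FIRST = { ',' }
Productions for X:
  X → f: FIRST = { 'f' }
  X → A num ,: FIRST = { ',', 'f' }
A has only one production, so no FIRST/FIRST conflict is possible there.

Conflict for X: X → f and X → A num ,
  Overlap: { 'f' }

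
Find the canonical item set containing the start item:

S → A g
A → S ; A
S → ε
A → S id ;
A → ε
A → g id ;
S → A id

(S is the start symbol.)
First, augment the grammar with S' → S
I₀ = CLOSURE({ [S' → . S] }):
  [S' → . S] has the dot before S: add [S → . A g], [S → .], [S → . A id]
  [S → . A g] has the dot before A: add [A → . S ; A], [A → . S id ;], [A → .], [A → . g id ;]
No further items can be added.

I₀ = { [A → . S ; A], [A → . S id ;], [A → . g id ;], [A → .], [S → . A g], [S → . A id], [S → .], [S' → . S] }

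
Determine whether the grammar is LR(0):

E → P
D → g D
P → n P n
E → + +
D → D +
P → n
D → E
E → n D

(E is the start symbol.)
No. Shift-reduce conflict between [P → n .] and [D → . g D]

A grammar is LR(0) if no state in the canonical LR(0) collection has:
  - both a shift item (dot before a terminal) and a complete item (shift-reduce conflict), or
  - two or more complete items (reduce-reduce conflict; the accept item [E' → E .] counts as a complete item here).

Augment with E' → E and build the canonical LR(0) collection (I0 = CLOSURE({[E' → . E]}), then GOTO on every symbol after a dot until no new states appear). It has 13 states:
  I0: { [E → . + +], [E → . P], [E → . n D], [E' → . E], [P → . n P n], [P → . n] }  — shift
  I1: { [E → + . +] }  — shift
  I2: { [E' → E .] }  — accept
  I3: { [E → P .] }  — reduce
  I4: { [D → . D +], [D → . E], [D → . g D], [E → . + +], [E → . P], [E → . n D], [E → n . D], [P → . n P n], [P → . n], [P → n . P n], [P → n .] }  — shift, reduce
  I5: { [D → D . +], [E → n D .] }  — shift, reduce
  I6: { [D → E .] }  — reduce
  I7: { [E → P .], [P → n P . n] }  — shift, reduce
  I8: { [D → . D +], [D → . E], [D → . g D], [D → g . D], [E → . + +], [E → . P], [E → . n D], [P → . n P n], [P → . n] }  — shift
  I9: { [D → D . +], [D → g D .] }  — shift, reduce
  I10: { [D → D + .] }  — reduce
  I11: { [P → n P n .] }  — reduce
  I12: { [E → + + .] }  — reduce

Conflict in state I4:
  Shift-reduce conflict between [P → n .] and [D → . g D]
So the grammar is NOT LR(0).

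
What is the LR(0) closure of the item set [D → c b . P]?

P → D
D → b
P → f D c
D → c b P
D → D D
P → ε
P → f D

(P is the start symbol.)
Start with: [D → c b . P]
  [D → c b . P] has the dot before P: add [P → . D], [P → . f D c], [P → .], [P → . f D]
  [P → . D] has the dot before D: add [D → . b], [D → . c b P], [D → . D D]
No further items can be added.

CLOSURE = { [D → . D D], [D → . b], [D → . c b P], [D → c b . P], [P → . D], [P → . f D c], [P → . f D], [P → .] }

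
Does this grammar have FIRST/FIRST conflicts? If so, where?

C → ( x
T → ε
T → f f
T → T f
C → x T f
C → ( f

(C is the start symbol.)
A FIRST/FIRST conflict occurs when two productions N → α and N → β for the same non-terminal have FIRST(α) ∩ FIRST(β) ≠ ∅ (with ε ∈ FIRST of a nullable right-hand side, so two nullable alternatives also conflict).

FIRST sets of the non-terminals at (or reachable through a nullable prefix from) the front of some alternative:
  FIRST(T) = { 'f', ε }

Productions for C:
  C → ( x: FIRST = { '(' }
  C → x T f: FIRST = { 'x' }
  C → ( f: FIRST = { '(' }
Productions for T:
  T → ε: FIRST = { ε }
  T → f f: FIRST = { 'f' }
  T → T f: FIRST = { 'f' }

Conflict for C: C → ( x and C → ( f
  Overlap: { '(' }
Conflict for T: T → f f and T → T f
  Overlap: { 'f' }

Answer: Yes. C → '(' x / C → '(' f on { '(' }; T → f f / T → T f on { 'f' }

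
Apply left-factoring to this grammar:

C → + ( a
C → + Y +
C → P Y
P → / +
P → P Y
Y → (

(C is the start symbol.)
Left-factoring transforms A → αβ₁ | αβ₂ into A → αA' and A' → β₁ | β₂
(α is the longest common prefix among the alternatives). Repeat until
no nonterminal has two alternatives with a common prefix.

Round 1: C has alternatives sharing prefix '+'. Introduce C': C → + C'
  Add: C' → ( a
  Add: C' → Y +

No remaining common prefixes — done.

Resulting grammar:
C → + C'
C' → ( a
C' → Y +
C → P Y
P → / +
P → P Y
Y → (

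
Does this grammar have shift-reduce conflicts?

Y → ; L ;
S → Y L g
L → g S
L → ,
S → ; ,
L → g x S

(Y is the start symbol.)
A shift-reduce conflict occurs when an LR(0) state has both:
  - a complete (reduce) item [A → α .] (dot at the end), and
  - a shift item [B → β . c γ] (dot before a terminal).

Augment with Y' → Y and build the canonical LR(0) collection (I0 = CLOSURE({[Y' → . Y]}), then GOTO on every symbol after a dot until no new states appear). It has 15 states:
  I0: { [Y → . ; L ;], [Y' → . Y] }  — shift
  I1: { [L → . ,], [L → . g S], [L → . g x S], [Y → ; . L ;] }  — shift
  I2: { [Y' → Y .] }  — accept
  I3: { [L → , .] }  — reduce
  I4: { [Y → ; L . ;] }  — shift
  I5: { [L → g . S], [L → g . x S], [S → . ; ,], [S → . Y L g], [Y → . ; L ;] }  — shift
  I6: { [L → . ,], [L → . g S], [L → . g x S], [S → ; . ,], [Y → ; . L ;] }  — shift
  I7: { [L → g S .] }  — reduce
  I8: { [L → . ,], [L → . g S], [L → . g x S], [S → Y . L g] }  — shift
  I9: { [L → g x . S], [S → . ; ,], [S → . Y L g], [Y → . ; L ;] }  — shift
  I10: { [L → g x S .] }  — reduce
  I11: { [S → Y L . g] }  — shift
  I12: { [S → Y L g .] }  — reduce
  I13: { [L → , .], [S → ; , .] }  — 2 reduces
  I14: { [Y → ; L ; .] }  — reduce

No state contains both a complete item and a shift item.

Answer: No shift-reduce conflicts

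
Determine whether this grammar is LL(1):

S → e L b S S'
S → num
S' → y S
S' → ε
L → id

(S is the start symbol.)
No. Predict set conflict for S': { 'y' }

A grammar is LL(1) if for each non-terminal N with multiple productions, the predict sets of those productions are pairwise disjoint, where PREDICT(N → α) = (FIRST(α) \ {ε}) ∪ (FOLLOW(N) if α ⇒* ε).

Relevant sets:
  FOLLOW(S') = { $, 'y' }

For S:
  PREDICT(S → e L b S S') = { 'e' }
  PREDICT(S → num) = { 'num' }
For S':
  PREDICT(S' → y S) = { 'y' }
  PREDICT(S' → ε) = { $, 'y' }
L has a single production, so nothing to check there.

Conflict found: Predict set conflict for S': { 'y' }
The grammar is NOT LL(1).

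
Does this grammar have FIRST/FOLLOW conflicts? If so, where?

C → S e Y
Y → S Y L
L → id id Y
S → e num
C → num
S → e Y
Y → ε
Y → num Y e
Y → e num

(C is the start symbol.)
Nullable non-terminals: Y.
FIRST sets used below: FIRST(S) = { 'e' }

Y: nullable alternative(s) Y → ε; FOLLOW(Y) = { $, 'e', 'id', 'num' }
  Y → S Y L: FIRST \ {ε} = { 'e' } — overlaps FOLLOW(Y) on { 'e' }: CONFLICT
  Y → ε: FIRST \ {ε} = { } — this is the only nullable alternative, skip
  Y → num Y e: FIRST \ {ε} = { 'num' } — overlaps FOLLOW(Y) on { 'num' }: CONFLICT
  Y → e num: FIRST \ {ε} = { 'e' } — overlaps FOLLOW(Y) on { 'e' }: CONFLICT

C, L, S have no nullable alternative, so no FIRST/FOLLOW check is needed there.

So the grammar has 3 FIRST/FOLLOW conflicts (marked CONFLICT above).

Answer: Yes. Y → S Y L with FOLLOW(Y) on { 'e' }; Y → num Y e with FOLLOW(Y) on { 'num' }; Y → e num with FOLLOW(Y) on { 'e' }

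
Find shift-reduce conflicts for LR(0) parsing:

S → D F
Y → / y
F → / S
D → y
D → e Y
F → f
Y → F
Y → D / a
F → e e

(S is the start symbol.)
A shift-reduce conflict occurs when an LR(0) state has both:
  - a complete (reduce) item [A → α .] (dot at the end), and
  - a shift item [B → β . c γ] (dot before a terminal).

Augment with S' → S and build the canonical LR(0) collection (I0 = CLOSURE({[S' → . S]}), then GOTO on every symbol after a dot until no new states appear). It has 20 states:
  I0: { [D → . e Y], [D → . y], [S → . D F], [S' → . S] }  — shift
  I1: { [F → . / S], [F → . e e], [F → . f], [S → D . F] }  — shift
  I2: { [S' → S .] }  — accept
  I3: { [D → . e Y], [D → . y], [D → e . Y], [F → . / S], [F → . e e], [F → . f], [Y → . / y], [Y → . D / a], [Y → . F] }  — shift
  I4: { [D → y .] }  — reduce
  I5: { [D → . e Y], [D → . y], [F → / . S], [S → . D F], [Y → / . y] }  — shift
  I6: { [Y → D . / a] }  — shift
  I7: { [Y → F .] }  — reduce
  I8: { [D → e Y .] }  — reduce
  I9: { [D → . e Y], [D → . y], [D → e . Y], [F → . / S], [F → . e e], [F → . f], [F → e . e], [Y → . / y], [Y → . D / a], [Y → . F] }  — shift
  I10: { [F → f .] }  — reduce
  I11: { [D → . e Y], [D → . y], [D → e . Y], [F → . / S], [F → . e e], [F → . f], [F → e . e], [F → e e .], [Y → . / y], [Y → . D / a], [Y → . F] }  — shift, reduce
  I12: { [Y → D / . a] }  — shift
  I13: { [Y → D / a .] }  — reduce
  I14: { [F → / S .] }  — reduce
  I15: { [D → y .], [Y → / y .] }  — 2 reduces
  I16: { [D → . e Y], [D → . y], [F → / . S], [S → . D F] }  — shift
  I17: { [S → D F .] }  — reduce
  I18: { [F → e . e] }  — shift
  I19: { [F → e e .] }  — reduce

I11 contains reduce item [F → e e .] and shift items [D → . e Y], [D → . y], [F → . / S], [F → . e e], [F → e . e], [F → . f], [Y → . / y] — shift-reduce conflict.

Answer: Yes — I11: [F → e e .] vs [D → . e Y]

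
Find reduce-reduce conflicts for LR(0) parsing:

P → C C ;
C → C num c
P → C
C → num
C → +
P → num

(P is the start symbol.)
Augment with P' → P and build the canonical LR(0) collection (I0 = CLOSURE({[P' → . P]}), then GOTO on every symbol after a dot until no new states appear). It has 10 states:
  I0: { [C → . +], [C → . C num c], [C → . num], [P → . C C ;], [P → . C], [P → . num], [P' → . P] }  — shift
  I1: { [C → + .] }  — reduce
  I2: { [C → . +], [C → . C num c], [C → . num], [C → C . num c], [P → C . C ;], [P → C .] }  — shift, reduce
  I3: { [P' → P .] }  — accept
  I4: { [C → num .], [P → num .] }  — 2 reduces
  I5: { [C → C . num c], [P → C C . ;] }  — shift
  I6: { [C → C num . c], [C → num .] }  — shift, reduce
  I7: { [C → C num c .] }  — reduce
  I8: { [P → C C ; .] }  — reduce
  I9: { [C → C num . c] }  — shift

I4 contains complete items [C → num .], [P → num .] — reduce-reduce conflict.

Answer: Yes — I4: [C → num .] vs [P → num .]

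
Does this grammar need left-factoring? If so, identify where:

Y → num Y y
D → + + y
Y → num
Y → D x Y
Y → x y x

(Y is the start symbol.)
Yes, Y has productions with common prefix 'num'

Left-factoring is needed when two productions for the same non-terminal
share a common prefix on the right-hand side.

Productions for Y:
  Y → num Y y
  Y → num
  Y → D x Y
  Y → x y x

Found common prefix 'num' in productions for Y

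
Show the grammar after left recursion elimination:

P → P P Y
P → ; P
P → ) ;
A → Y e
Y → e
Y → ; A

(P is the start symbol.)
P → ; P P'
P → ) ; P'
P' → P Y P'
P' → ε
A → Y e
Y → e
Y → ; A

P is directly left-recursive. The standard transformation for
  A → A α₁ | ... | A α_m | β₁ | ... | β_n
is
  A  → β₁ A' | ... | β_n A'
  A' → α₁ A' | ... | α_m A' | ε

P → ; P becomes P → ; P P'
P → ) ; becomes P → ) ; P'
P → P P Y becomes P' → P Y P'
Add P' → ε

Productions for other non-terminals are unchanged:
  A → Y e
  Y → e
  Y → ; A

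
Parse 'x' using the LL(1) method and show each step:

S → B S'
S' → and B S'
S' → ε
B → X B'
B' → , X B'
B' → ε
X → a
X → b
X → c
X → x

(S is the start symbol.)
Stack is shown with the top on the left.

Stack      Input  Action
------------------------
S $        x $    output S → B S'
B S' $     x $    output B → X B'
X B' S' $  x $    output X → x
x B' S' $  x $    match 'x'
B' S' $    $      output B' → ε
S' $       $      output S' → ε
$          $      accept

The string is accepted.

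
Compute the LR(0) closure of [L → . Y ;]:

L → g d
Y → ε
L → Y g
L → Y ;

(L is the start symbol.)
{ [L → . Y ;], [Y → .] }

To compute CLOSURE, for each item [A → α.Bβ] where B is a non-terminal, add [B → .γ] for all productions B → γ; repeat for the newly added items until nothing changes.

Start with: [L → . Y ;]
  [L → . Y ;] has the dot before Y: add [Y → .]
No further items can be added.

CLOSURE = { [L → . Y ;], [Y → .] }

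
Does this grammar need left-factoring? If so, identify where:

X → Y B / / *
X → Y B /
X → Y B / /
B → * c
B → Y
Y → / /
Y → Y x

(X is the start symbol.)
Yes, X has productions with common prefix 'Y B /'

Left-factoring is needed when two productions for the same non-terminal
share a common prefix on the right-hand side.

Productions for X:
  X → Y B / / *
  X → Y B /
  X → Y B / /
Productions for B:
  B → * c
  B → Y
Productions for Y:
  Y → / /
  Y → Y x

Found common prefix 'Y B /' in productions for X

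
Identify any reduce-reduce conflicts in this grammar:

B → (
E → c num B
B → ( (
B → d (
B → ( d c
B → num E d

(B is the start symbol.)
No reduce-reduce conflicts

Augment with B' → B and build the canonical LR(0) collection (I0 = CLOSURE({[B' → . B]}), then GOTO on every symbol after a dot until no new states appear). It has 14 states:
  I0: { [B → . ( (], [B → . ( d c], [B → . (], [B → . d (], [B → . num E d], [B' → . B] }  — shift
  I1: { [B → ( . (], [B → ( . d c], [B → ( .] }  — shift, reduce
  I2: { [B' → B .] }  — accept
  I3: { [B → d . (] }  — shift
  I4: { [B → num . E d], [E → . c num B] }  — shift
  I5: { [B → num E . d] }  — shift
  I6: { [E → c . num B] }  — shift
  I7: { [B → . ( (], [B → . ( d c], [B → . (], [B → . d (], [B → . num E d], [E → c num . B] }  — shift
  I8: { [E → c num B .] }  — reduce
  I9: { [B → num E d .] }  — reduce
  I10: { [B → d ( .] }  — reduce
  I11: { [B → ( ( .] }  — reduce
  I12: { [B → ( d . c] }  — shift
  I13: { [B → ( d c .] }  — reduce

No state contains more than one complete item.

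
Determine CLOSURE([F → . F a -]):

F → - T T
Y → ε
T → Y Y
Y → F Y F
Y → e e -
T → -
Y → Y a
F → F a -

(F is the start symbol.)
To compute CLOSURE, for each item [A → α.Bβ] where B is a non-terminal, add [B → .γ] for all productions B → γ; repeat for the newly added items until nothing changes.

Start with: [F → . F a -]
  [F → . F a -] has the dot before F: add [F → . - T T]
No further items can be added.

CLOSURE = { [F → . - T T], [F → . F a -] }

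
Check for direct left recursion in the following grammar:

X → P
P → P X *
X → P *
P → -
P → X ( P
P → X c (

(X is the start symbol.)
Yes, P is left-recursive

Direct left recursion occurs when N → N α for some non-terminal N (the right-hand side begins with the left-hand side itself).

X → P: starts with P
P → P X *: LEFT RECURSIVE (starts with P)
X → P *: starts with P
P → -: starts with '-'
P → X ( P: starts with X
P → X c (: starts with X

The grammar has direct left recursion on: P.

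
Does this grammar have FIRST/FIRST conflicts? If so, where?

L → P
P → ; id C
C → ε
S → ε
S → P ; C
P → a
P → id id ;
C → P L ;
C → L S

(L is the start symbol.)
Yes. C → P L ';' / C → L S on { ';', 'a', 'id' }

A FIRST/FIRST conflict occurs when two productions N → α and N → β for the same non-terminal have FIRST(α) ∩ FIRST(β) ≠ ∅ (with ε ∈ FIRST of a nullable right-hand side, so two nullable alternatives also conflict).

FIRST sets of the non-terminals at (or reachable through a nullable prefix from) the front of some alternative:
  FIRST(P) = { ';', 'a', 'id' }
  FIRST(L) = { ';', 'a', 'id' }

Productions for P:
  P → ; id C: FIRST = { ';' }
  P → a: FIRST = { 'a' }
  P → id id ;: FIRST = { 'id' }
Productions for C:
  C → ε: FIRST = { ε }
  C → P L ;: FIRST = { ';', 'a', 'id' }
  C → L S: FIRST = { ';', 'a', 'id' }
Productions for S:
  S → ε: FIRST = { ε }
  S → P ; C: FIRST = { ';', 'a', 'id' }
L has only one production, so no FIRST/FIRST conflict is possible there.

Conflict for C: C → P L ; and C → L S
  Overlap: { ';', 'a', 'id' }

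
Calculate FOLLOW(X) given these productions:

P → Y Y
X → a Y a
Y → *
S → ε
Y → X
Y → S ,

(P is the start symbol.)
{ $, '*', ',', 'a' }

In Y → X: X is at the end, add FOLLOW(Y)

The FOLLOW sets referred to above (computed the same way, to a fixed point):
  FOLLOW(Y) = { $, '*', ',', 'a' }

Taking the union: FOLLOW(X) = { $, '*', ',', 'a' }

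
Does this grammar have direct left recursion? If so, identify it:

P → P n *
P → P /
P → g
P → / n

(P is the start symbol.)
Direct left recursion occurs when N → N α for some non-terminal N (the right-hand side begins with the left-hand side itself).

P → P n *: LEFT RECURSIVE (starts with P)
P → P /: LEFT RECURSIVE (starts with P)
P → g: starts with g
P → / n: starts with '/'

The grammar has direct left recursion on: P.

Answer: Yes, P is left-recursive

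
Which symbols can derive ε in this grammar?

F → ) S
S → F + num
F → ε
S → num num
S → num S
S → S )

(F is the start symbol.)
A non-terminal is nullable if it can derive ε (the empty string): either it has an ε-production, or it has a production whose right-hand side consists entirely of nullable non-terminals.

ε-productions: F → ε
So F is immediately nullable.
No further non-terminal can be added: every production for the remaining non-terminals contains a terminal or a non-nullable non-terminal.
Nullable = { 'F' }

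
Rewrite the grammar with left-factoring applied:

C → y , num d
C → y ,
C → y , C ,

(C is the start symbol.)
C → y , C'
C' → num d
C' → ε
C' → C ,

Left-factoring transforms A → αβ₁ | αβ₂ into A → αA' and A' → β₁ | β₂
(α is the longest common prefix among the alternatives). Repeat until
no nonterminal has two alternatives with a common prefix.

Round 1: C has alternatives sharing prefix 'y ,'. Introduce C': C → y , C'
  Add: C' → num d
  Add: C' → ε
  Add: C' → C ,

No remaining common prefixes — done.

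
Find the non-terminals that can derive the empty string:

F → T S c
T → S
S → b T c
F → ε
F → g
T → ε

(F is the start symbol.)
A non-terminal is nullable if it can derive ε (the empty string): either it has an ε-production, or it has a production whose right-hand side consists entirely of nullable non-terminals.

ε-productions: F → ε, T → ε
So F, T are immediately nullable.
No further non-terminal can be added: every production for the remaining non-terminals contains a terminal or a non-nullable non-terminal.
Nullable = { 'F', 'T' }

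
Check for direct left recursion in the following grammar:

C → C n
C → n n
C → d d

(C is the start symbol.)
Yes, C is left-recursive

C → C n: LEFT RECURSIVE (starts with C)
C → n n: starts with n
C → d d: starts with d

The grammar has direct left recursion on: C.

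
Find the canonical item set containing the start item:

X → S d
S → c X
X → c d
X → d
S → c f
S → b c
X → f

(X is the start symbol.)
{ [S → . b c], [S → . c X], [S → . c f], [X → . S d], [X → . c d], [X → . d], [X → . f], [X' → . X] }

First, augment the grammar with X' → X
I₀ = CLOSURE({ [X' → . X] }):
  [X' → . X] has the dot before X: add [X → . S d], [X → . c d], [X → . d], [X → . f]
  [X → . S d] has the dot before S: add [S → . c X], [S → . c f], [S → . b c]
No further items can be added.

I₀ = { [S → . b c], [S → . c X], [S → . c f], [X → . S d], [X → . c d], [X → . d], [X → . f], [X' → . X] }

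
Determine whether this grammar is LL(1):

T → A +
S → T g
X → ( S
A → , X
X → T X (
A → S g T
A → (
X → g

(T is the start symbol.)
No. Predict set conflict for X: { '(' }

A grammar is LL(1) if for each non-terminal N with multiple productions, the predict sets of those productions are pairwise disjoint, where PREDICT(N → α) = (FIRST(α) \ {ε}) ∪ (FOLLOW(N) if α ⇒* ε).

Relevant sets:
  FIRST(T) = { '(', ',' }
  FIRST(S) = { '(', ',' }

For X:
  PREDICT(X → '(' S) = { '(' }
  PREDICT(X → T X '(') = { '(', ',' }
  PREDICT(X → g) = { 'g' }
For A:
  PREDICT(A → ',' X) = { ',' }
  PREDICT(A → S g T) = { '(', ',' }
  PREDICT(A → '(') = { '(' }
T, S have a single production, so nothing to check there.

Conflict found: Predict set conflict for X: { '(' }
The grammar is NOT LL(1).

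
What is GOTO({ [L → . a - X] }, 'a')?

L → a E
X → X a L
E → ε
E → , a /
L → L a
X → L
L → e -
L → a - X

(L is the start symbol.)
{ [L → a . - X] }

GOTO(I, 'a') = CLOSURE({ [A → αX.β] : [A → α.Xβ] ∈ I, X = 'a' })

Items with dot before 'a', with the dot advanced:
  [L → . a - X] → [L → a . - X]
Closure adds nothing (no advanced item has the dot before a non-terminal).

GOTO = { [L → a . - X] }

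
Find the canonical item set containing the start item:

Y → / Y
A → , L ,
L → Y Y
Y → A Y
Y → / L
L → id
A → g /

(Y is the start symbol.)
First, augment the grammar with Y' → Y
I₀ = CLOSURE({ [Y' → . Y] }):
  [Y' → . Y] has the dot before Y: add [Y → . / Y], [Y → . A Y], [Y → . / L]
  [Y → . A Y] has the dot before A: add [A → . , L ,], [A → . g /]
No further items can be added.

I₀ = { [A → . , L ,], [A → . g /], [Y → . / L], [Y → . / Y], [Y → . A Y], [Y' → . Y] }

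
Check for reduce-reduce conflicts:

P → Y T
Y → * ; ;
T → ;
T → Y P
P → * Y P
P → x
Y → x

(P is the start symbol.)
Yes — I4: [P → x .] vs [Y → x .]

Augment with P' → P and build the canonical LR(0) collection (I0 = CLOSURE({[P' → . P]}), then GOTO on every symbol after a dot until no new states appear). It has 15 states:
  I0: { [P → . * Y P], [P → . Y T], [P → . x], [P' → . P], [Y → . * ; ;], [Y → . x] }  — shift
  I1: { [P → * . Y P], [Y → * . ; ;], [Y → . * ; ;], [Y → . x] }  — shift
  I2: { [P' → P .] }  — accept
  I3: { [P → Y . T], [T → . ;], [T → . Y P], [Y → . * ; ;], [Y → . x] }  — shift
  I4: { [P → x .], [Y → x .] }  — 2 reduces
  I5: { [Y → * . ; ;] }  — shift
  I6: { [T → ; .] }  — reduce
  I7: { [P → Y T .] }  — reduce
  I8: { [P → . * Y P], [P → . Y T], [P → . x], [T → Y . P], [Y → . * ; ;], [Y → . x] }  — shift
  I9: { [Y → x .] }  — reduce
  I10: { [T → Y P .] }  — reduce
  I11: { [Y → * ; . ;] }  — shift
  I12: { [Y → * ; ; .] }  — reduce
  I13: { [P → * Y . P], [P → . * Y P], [P → . Y T], [P → . x], [Y → . * ; ;], [Y → . x] }  — shift
  I14: { [P → * Y P .] }  — reduce

I4 contains complete items [P → x .], [Y → x .] — reduce-reduce conflict.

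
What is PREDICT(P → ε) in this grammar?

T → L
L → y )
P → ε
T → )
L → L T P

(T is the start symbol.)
{ $, ')', 'y' }

PREDICT(P → ε) = (FIRST(RHS) \ {ε}) ∪ (FOLLOW(P) if ε ∈ FIRST(RHS), i.e. RHS ⇒* ε)
The right-hand side is ε (FIRST(ε) = { ε }), so the predict set is FOLLOW(P) = { $, ')', 'y' }
PREDICT(P → ε) = { $, ')', 'y' }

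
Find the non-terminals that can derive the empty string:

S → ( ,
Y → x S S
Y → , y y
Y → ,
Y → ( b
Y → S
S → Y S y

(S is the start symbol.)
A non-terminal is nullable if it can derive ε (the empty string): either it has an ε-production, or it has a production whose right-hand side consists entirely of nullable non-terminals.

There are no ε-productions, so no non-terminal can derive ε.
No non-terminals are nullable.

Answer: None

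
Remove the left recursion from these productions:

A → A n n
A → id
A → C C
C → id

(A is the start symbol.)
A is directly left-recursive. The standard transformation for
  A → A α₁ | ... | A α_m | β₁ | ... | β_n
is
  A  → β₁ A' | ... | β_n A'
  A' → α₁ A' | ... | α_m A' | ε

A → id becomes A → id A'
A → C C becomes A → C C A'
A → A n n becomes A' → n n A'
Add A' → ε

Productions for other non-terminals are unchanged:
  C → id

Resulting grammar:
A → id A'
A → C C A'
A' → n n A'
A' → ε
C → id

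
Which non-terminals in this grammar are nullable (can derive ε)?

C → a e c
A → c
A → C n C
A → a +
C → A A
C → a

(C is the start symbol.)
A non-terminal is nullable if it can derive ε (the empty string): either it has an ε-production, or it has a production whose right-hand side consists entirely of nullable non-terminals.

There are no ε-productions, so no non-terminal can derive ε.
No non-terminals are nullable.

Answer: None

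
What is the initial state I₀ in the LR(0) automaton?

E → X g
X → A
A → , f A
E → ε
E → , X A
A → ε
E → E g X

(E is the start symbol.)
First, augment the grammar with E' → E
I₀ = CLOSURE({ [E' → . E] }):
  [E' → . E] has the dot before E: add [E → . X g], [E → .], [E → . , X A], [E → . E g X]
  [E → . X g] has the dot before X: add [X → . A]
  [X → . A] has the dot before A: add [A → . , f A], [A → .]
No further items can be added.

I₀ = { [A → . , f A], [A → .], [E → . , X A], [E → . E g X], [E → . X g], [E → .], [E' → . E], [X → . A] }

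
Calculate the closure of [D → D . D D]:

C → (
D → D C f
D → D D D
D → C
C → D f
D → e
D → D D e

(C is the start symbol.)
{ [C → . (], [C → . D f], [D → . C], [D → . D C f], [D → . D D D], [D → . D D e], [D → . e], [D → D . D D] }

To compute CLOSURE, for each item [A → α.Bβ] where B is a non-terminal, add [B → .γ] for all productions B → γ; repeat for the newly added items until nothing changes.

Start with: [D → D . D D]
  [D → D . D D] has the dot before D: add [D → . D C f], [D → . D D D], [D → . C], [D → . e], [D → . D D e]
  [D → . C] has the dot before C: add [C → . (], [C → . D f]
No further items can be added.

CLOSURE = { [C → . (], [C → . D f], [D → . C], [D → . D C f], [D → . D D D], [D → . D D e], [D → . e], [D → D . D D] }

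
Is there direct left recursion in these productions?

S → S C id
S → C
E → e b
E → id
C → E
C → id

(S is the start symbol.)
Yes, S is left-recursive

Direct left recursion occurs when N → N α for some non-terminal N (the right-hand side begins with the left-hand side itself).

S → S C id: LEFT RECURSIVE (starts with S)
S → C: starts with C
E → e b: starts with e
E → id: starts with id
C → E: starts with E
C → id: starts with id

The grammar has direct left recursion on: S.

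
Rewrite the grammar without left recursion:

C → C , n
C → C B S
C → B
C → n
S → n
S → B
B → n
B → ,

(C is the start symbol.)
C → B C'
C → n C'
C' → , n C'
C' → B S C'
C' → ε
S → n
S → B
B → n
B → ,

C is directly left-recursive. The standard transformation for
  A → A α₁ | ... | A α_m | β₁ | ... | β_n
is
  A  → β₁ A' | ... | β_n A'
  A' → α₁ A' | ... | α_m A' | ε

C → B becomes C → B C'
C → n becomes C → n C'
C → C , n becomes C' → , n C'
C → C B S becomes C' → B S C'
Add C' → ε

Productions for other non-terminals are unchanged:
  S → n
  S → B
  B → n
  B → ,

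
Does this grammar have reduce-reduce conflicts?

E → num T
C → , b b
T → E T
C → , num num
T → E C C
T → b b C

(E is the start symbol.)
No reduce-reduce conflicts

Augment with E' → E and build the canonical LR(0) collection (I0 = CLOSURE({[E' → . E]}), then GOTO on every symbol after a dot until no new states appear). It has 16 states:
  I0: { [E → . num T], [E' → . E] }  — shift
  I1: { [E' → E .] }  — accept
  I2: { [E → . num T], [E → num . T], [T → . E C C], [T → . E T], [T → . b b C] }  — shift
  I3: { [C → . , b b], [C → . , num num], [E → . num T], [T → . E C C], [T → . E T], [T → . b b C], [T → E . C C], [T → E . T] }  — shift
  I4: { [E → num T .] }  — reduce
  I5: { [T → b . b C] }  — shift
  I6: { [C → . , b b], [C → . , num num], [T → b b . C] }  — shift
  I7: { [C → , . b b], [C → , . num num] }  — shift
  I8: { [T → b b C .] }  — reduce
  I9: { [C → , b . b] }  — shift
  I10: { [C → , num . num] }  — shift
  I11: { [C → , num num .] }  — reduce
  I12: { [C → , b b .] }  — reduce
  I13: { [C → . , b b], [C → . , num num], [T → E C . C] }  — shift
  I14: { [T → E T .] }  — reduce
  I15: { [T → E C C .] }  — reduce

No state contains more than one complete item.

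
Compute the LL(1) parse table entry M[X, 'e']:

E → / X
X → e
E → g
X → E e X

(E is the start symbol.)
X → e

To find M[X, 'e'], we find productions for X where 'e' is in the predict set (PREDICT(N → α) = (FIRST(α) \ {ε}) ∪ (FOLLOW(N) if α ⇒* ε)).

Relevant sets:
  FIRST(E) = { '/', 'g' }

X → e: PREDICT = { 'e' }
  'e' is in predict set, so this production goes in M[X, 'e']
X → E e X: PREDICT = { '/', 'g' }

M[X, 'e'] = X → e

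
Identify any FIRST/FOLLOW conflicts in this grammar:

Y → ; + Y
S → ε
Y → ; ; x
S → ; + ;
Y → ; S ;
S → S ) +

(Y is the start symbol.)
Yes. S → ';' '+' ';' with FOLLOW(S) on { ';' }; S → S ')' '+' with FOLLOW(S) on { ')', ';' }

A FIRST/FOLLOW conflict occurs when a non-terminal N has a nullable alternative N → β (β ⇒* ε) and another alternative N → α with FIRST(α) ∩ FOLLOW(N) ≠ ∅: on such a lookahead the parser cannot decide between expanding α and letting N vanish via β.

Nullable non-terminals: S.
FIRST sets used below: FIRST(S) = { ')', ';', ε }

S: nullable alternative(s) S → ε; FOLLOW(S) = { ')', ';' }
  S → ε: FIRST \ {ε} = { } — this is the only nullable alternative, skip
  S → ; + ;: FIRST \ {ε} = { ';' } — overlaps FOLLOW(S) on { ';' }: CONFLICT
  S → S ) +: FIRST \ {ε} = { ')', ';' } — overlaps FOLLOW(S) on { ')', ';' }: CONFLICT

Y has no nullable alternative, so no FIRST/FOLLOW check is needed there.

So the grammar has 2 FIRST/FOLLOW conflicts (marked CONFLICT above).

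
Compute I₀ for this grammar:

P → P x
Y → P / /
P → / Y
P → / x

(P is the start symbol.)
{ [P → . / Y], [P → . / x], [P → . P x], [P' → . P] }

First, augment the grammar with P' → P
I₀ = CLOSURE({ [P' → . P] }):
  [P' → . P] has the dot before P: add [P → . P x], [P → . / Y], [P → . / x]
No further items can be added.

I₀ = { [P → . / Y], [P → . / x], [P → . P x], [P' → . P] }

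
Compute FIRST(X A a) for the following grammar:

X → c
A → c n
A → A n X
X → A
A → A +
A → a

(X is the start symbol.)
{ 'a', 'c' }

FIRST sets of the non-terminals involved (from the grammar, by fixed-point iteration):
  FIRST(X) = { 'a', 'c' }

To compute FIRST(X A a), process the symbols left to right:
Symbol X is a non-terminal. Add FIRST(X) \ {ε} = { 'a', 'c' }
X is not nullable (ε ∉ FIRST(X)), so stop here.
FIRST(X A a) = { 'a', 'c' }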